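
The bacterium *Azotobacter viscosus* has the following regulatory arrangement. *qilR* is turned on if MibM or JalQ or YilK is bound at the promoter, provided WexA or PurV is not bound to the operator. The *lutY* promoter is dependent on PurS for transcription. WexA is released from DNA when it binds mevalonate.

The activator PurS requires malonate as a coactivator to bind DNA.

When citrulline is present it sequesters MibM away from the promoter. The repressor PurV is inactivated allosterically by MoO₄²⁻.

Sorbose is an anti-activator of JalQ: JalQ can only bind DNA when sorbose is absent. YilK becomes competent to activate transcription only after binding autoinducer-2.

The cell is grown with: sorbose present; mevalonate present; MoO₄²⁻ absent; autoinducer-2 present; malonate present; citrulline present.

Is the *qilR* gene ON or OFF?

Citrulline is present, so MibM is inactive.
Mevalonate is present, so WexA is inactive.
MoO₄²⁻ is absent, so PurV is active.
Sorbose is present, so JalQ is inactive.
Autoinducer-2 is present, so YilK is active.
With repressor PurV bound, *qilR* is not transcribed.

OFF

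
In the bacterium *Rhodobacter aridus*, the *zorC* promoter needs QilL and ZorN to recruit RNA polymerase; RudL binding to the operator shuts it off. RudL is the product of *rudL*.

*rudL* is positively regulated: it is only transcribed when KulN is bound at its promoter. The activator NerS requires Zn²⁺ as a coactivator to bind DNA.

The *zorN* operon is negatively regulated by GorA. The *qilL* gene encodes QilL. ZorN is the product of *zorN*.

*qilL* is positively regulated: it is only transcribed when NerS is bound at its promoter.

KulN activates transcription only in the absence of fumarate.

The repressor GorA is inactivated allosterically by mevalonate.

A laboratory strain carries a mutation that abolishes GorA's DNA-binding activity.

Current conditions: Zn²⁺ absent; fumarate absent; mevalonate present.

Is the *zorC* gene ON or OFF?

OFF

Zn²⁺ is absent, so NerS is inactive.
Required activator NerS is absent, so *qilL* is not transcribed.
So QilL is not produced.
GorA is non-functional in this strain, so it has no effect.
With no repressor bound, *zorN* is transcribed.
So ZorN is produced and active.
Fumarate is absent, so KulN is active.
No repressor is bound and KulN is active, so *rudL* is transcribed.
So RudL is produced and active.
With repressor RudL bound, *zorC* is not transcribed.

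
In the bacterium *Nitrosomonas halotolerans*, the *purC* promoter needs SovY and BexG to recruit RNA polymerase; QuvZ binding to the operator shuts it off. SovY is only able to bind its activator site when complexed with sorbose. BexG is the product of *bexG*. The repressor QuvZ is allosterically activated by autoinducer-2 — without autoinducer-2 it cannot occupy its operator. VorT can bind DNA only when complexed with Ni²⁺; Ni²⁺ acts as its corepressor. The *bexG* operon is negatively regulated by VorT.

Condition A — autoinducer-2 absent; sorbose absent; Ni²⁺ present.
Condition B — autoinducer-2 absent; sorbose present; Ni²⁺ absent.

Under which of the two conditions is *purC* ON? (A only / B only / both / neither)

Condition A:
Autoinducer-2 is absent, so QuvZ is inactive.
Sorbose is absent, so SovY is inactive.
Ni²⁺ is present, so VorT is active.
With repressor VorT bound, *bexG* is not transcribed.
So BexG is not produced.
Required activator SovY is absent, so *purC* is not transcribed.
→ *purC* is OFF in A.
Condition B:
Autoinducer-2 is absent, so QuvZ is inactive.
Sorbose is present, so SovY is active.
Ni²⁺ is absent, so VorT is inactive.
With no repressor bound, *bexG* is transcribed.
So BexG is produced and active.
No repressor is bound and SovY and BexG are active, so *purC* is transcribed.
→ *purC* is ON in B.

B only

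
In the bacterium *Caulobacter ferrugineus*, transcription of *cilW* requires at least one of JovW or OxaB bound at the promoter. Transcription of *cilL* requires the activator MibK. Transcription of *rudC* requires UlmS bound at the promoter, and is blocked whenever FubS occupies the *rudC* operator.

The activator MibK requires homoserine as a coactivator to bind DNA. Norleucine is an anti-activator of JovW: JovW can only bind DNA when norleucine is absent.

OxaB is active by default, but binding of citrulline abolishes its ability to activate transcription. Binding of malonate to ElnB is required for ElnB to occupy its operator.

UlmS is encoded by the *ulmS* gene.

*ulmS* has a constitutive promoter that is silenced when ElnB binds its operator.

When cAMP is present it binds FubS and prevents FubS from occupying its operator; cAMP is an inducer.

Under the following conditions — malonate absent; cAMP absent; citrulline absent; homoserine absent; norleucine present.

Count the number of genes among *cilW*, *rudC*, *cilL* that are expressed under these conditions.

1

Norleucine is present, so JovW is inactive.
Citrulline is absent, so OxaB is active.
Activator OxaB is present, so *cilW* is transcribed.
→ *cilW* is ON.
cAMP is absent, so FubS is active.
Malonate is absent, so ElnB is inactive.
With no repressor bound, *ulmS* is transcribed.
So UlmS is produced and active.
With repressor FubS bound, *rudC* is not transcribed.
→ *rudC* is OFF.
Homoserine is absent, so MibK is inactive.
Required activator MibK is absent, so *cilL* is not transcribed.
→ *cilL* is OFF.
1 of the 3 genes is transcribed.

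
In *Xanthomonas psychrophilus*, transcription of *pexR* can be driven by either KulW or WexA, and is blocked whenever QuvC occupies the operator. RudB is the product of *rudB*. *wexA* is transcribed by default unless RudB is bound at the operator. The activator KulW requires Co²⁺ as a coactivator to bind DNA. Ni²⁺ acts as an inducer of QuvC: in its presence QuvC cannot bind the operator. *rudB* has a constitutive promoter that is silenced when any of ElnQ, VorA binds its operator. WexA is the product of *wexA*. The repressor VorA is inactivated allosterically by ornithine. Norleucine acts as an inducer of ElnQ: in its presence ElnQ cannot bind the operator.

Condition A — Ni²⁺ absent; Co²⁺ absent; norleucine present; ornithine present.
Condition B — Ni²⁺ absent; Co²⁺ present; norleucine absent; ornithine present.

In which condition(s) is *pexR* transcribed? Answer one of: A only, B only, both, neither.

Condition A:
Ni²⁺ is absent, so QuvC is active.
Co²⁺ is absent, so KulW is inactive.
Norleucine is present, so ElnQ is inactive.
Ornithine is present, so VorA is inactive.
With no repressor bound, *rudB* is transcribed.
So RudB is produced and active.
With repressor RudB bound, *wexA* is not transcribed.
So WexA is not produced.
With repressor QuvC bound, *pexR* is not transcribed.
→ *pexR* is OFF in A.
Condition B:
Ni²⁺ is absent, so QuvC is active.
Co²⁺ is present, so KulW is active.
Norleucine is absent, so ElnQ is active.
Ornithine is present, so VorA is inactive.
With repressor ElnQ bound, *rudB* is not transcribed.
So RudB is not produced.
With no repressor bound, *wexA* is transcribed.
So WexA is produced and active.
With repressor QuvC bound, *pexR* is not transcribed.
→ *pexR* is OFF in B.

neither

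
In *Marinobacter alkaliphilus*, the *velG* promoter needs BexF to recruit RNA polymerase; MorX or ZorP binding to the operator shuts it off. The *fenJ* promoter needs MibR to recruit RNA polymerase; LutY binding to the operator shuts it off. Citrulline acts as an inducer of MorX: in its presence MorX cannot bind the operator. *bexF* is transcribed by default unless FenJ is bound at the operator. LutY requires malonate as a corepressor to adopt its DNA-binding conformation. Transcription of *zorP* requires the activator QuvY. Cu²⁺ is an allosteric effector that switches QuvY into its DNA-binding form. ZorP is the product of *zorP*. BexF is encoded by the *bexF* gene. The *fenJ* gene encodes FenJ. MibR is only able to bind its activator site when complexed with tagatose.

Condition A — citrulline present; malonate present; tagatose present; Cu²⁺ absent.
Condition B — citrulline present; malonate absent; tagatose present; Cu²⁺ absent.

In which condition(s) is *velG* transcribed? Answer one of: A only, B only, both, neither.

Condition A:
Citrulline is present, so MorX is inactive.
Malonate is present, so LutY is active.
Tagatose is present, so MibR is active.
With repressor LutY bound, *fenJ* is not transcribed.
So FenJ is not produced.
With no repressor bound, *bexF* is transcribed.
So BexF is produced and active.
Cu²⁺ is absent, so QuvY is inactive.
Required activator QuvY is absent, so *zorP* is not transcribed.
So ZorP is not produced.
No repressor is bound and BexF is active, so *velG* is transcribed.
→ *velG* is ON in A.
Condition B:
Citrulline is present, so MorX is inactive.
Malonate is absent, so LutY is inactive.
Tagatose is present, so MibR is active.
No repressor is bound and MibR is active, so *fenJ* is transcribed.
So FenJ is produced and active.
With repressor FenJ bound, *bexF* is not transcribed.
So BexF is not produced.
Cu²⁺ is absent, so QuvY is inactive.
Required activator QuvY is absent, so *zorP* is not transcribed.
So ZorP is not produced.
Required activator BexF is absent, so *velG* is not transcribed.
→ *velG* is OFF in B.

A only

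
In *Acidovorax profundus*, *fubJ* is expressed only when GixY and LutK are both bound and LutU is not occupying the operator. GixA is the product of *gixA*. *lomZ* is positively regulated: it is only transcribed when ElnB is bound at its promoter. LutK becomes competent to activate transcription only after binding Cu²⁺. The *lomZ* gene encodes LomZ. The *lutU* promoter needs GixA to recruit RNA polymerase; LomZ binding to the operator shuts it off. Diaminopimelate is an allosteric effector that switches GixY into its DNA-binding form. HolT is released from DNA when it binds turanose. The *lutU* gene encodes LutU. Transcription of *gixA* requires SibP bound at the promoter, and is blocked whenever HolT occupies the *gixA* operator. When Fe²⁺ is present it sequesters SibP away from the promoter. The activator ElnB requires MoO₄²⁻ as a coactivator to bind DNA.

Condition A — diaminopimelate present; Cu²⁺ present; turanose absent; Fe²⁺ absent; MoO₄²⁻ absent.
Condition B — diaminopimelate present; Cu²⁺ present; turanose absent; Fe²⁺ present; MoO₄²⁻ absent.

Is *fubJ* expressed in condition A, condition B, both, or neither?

Condition A:
Diaminopimelate is present, so GixY is active.
Cu²⁺ is present, so LutK is active.
Turanose is absent, so HolT is active.
Fe²⁺ is absent, so SibP is active.
With repressor HolT bound, *gixA* is not transcribed.
So GixA is not produced.
MoO₄²⁻ is absent, so ElnB is inactive.
Required activator ElnB is absent, so *lomZ* is not transcribed.
So LomZ is not produced.
Required activator GixA is absent, so *lutU* is not transcribed.
So LutU is not produced.
No repressor is bound and GixY and LutK are active, so *fubJ* is transcribed.
→ *fubJ* is ON in A.
Condition B:
Diaminopimelate is present, so GixY is active.
Cu²⁺ is present, so LutK is active.
Turanose is absent, so HolT is active.
Fe²⁺ is present, so SibP is inactive.
With repressor HolT bound, *gixA* is not transcribed.
So GixA is not produced.
MoO₄²⁻ is absent, so ElnB is inactive.
Required activator ElnB is absent, so *lomZ* is not transcribed.
So LomZ is not produced.
Required activator GixA is absent, so *lutU* is not transcribed.
So LutU is not produced.
No repressor is bound and GixY and LutK are active, so *fubJ* is transcribed.
→ *fubJ* is ON in B.

both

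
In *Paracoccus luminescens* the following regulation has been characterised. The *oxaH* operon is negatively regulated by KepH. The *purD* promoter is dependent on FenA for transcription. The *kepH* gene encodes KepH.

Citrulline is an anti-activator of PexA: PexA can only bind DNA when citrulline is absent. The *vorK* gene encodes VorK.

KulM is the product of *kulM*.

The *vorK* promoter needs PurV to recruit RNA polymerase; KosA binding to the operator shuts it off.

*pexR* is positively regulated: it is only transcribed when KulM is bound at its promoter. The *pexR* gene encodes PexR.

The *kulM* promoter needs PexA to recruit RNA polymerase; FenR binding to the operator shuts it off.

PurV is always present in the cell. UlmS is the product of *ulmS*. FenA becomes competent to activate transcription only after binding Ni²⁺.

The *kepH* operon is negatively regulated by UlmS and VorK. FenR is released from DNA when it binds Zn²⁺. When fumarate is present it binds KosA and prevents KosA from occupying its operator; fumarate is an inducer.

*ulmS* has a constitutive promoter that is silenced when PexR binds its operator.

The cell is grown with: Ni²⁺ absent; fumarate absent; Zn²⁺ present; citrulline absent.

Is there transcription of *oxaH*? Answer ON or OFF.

Citrulline is absent, so PexA is active.
Zn²⁺ is present, so FenR is inactive.
No repressor is bound and PexA is active, so *kulM* is transcribed.
So KulM is produced and active.
No repressor is bound and KulM is active, so *pexR* is transcribed.
So PexR is produced and active.
With repressor PexR bound, *ulmS* is not transcribed.
So UlmS is not produced.
Fumarate is absent, so KosA is active.
PurV is produced constitutively and is active.
With repressor KosA bound, *vorK* is not transcribed.
So VorK is not produced.
With no repressor bound, *kepH* is transcribed.
So KepH is produced and active.
With repressor KepH bound, *oxaH* is not transcribed.

OFF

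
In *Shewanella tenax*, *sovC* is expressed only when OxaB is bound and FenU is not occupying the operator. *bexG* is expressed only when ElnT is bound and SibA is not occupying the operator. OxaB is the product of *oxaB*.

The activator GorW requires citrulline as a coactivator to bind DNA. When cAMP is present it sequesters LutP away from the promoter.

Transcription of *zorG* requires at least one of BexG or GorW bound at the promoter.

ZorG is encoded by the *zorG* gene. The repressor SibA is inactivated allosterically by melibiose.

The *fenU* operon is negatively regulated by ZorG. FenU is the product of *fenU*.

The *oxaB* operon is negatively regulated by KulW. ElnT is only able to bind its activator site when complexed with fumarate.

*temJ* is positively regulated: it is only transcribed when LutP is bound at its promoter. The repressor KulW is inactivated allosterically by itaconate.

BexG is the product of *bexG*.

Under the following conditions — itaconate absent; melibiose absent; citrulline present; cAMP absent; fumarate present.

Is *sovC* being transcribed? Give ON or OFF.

OFF

Fumarate is present, so ElnT is active.
Melibiose is absent, so SibA is active.
With repressor SibA bound, *bexG* is not transcribed.
So BexG is not produced.
Citrulline is present, so GorW is active.
Activator GorW is present, so *zorG* is transcribed.
So ZorG is produced and active.
With repressor ZorG bound, *fenU* is not transcribed.
So FenU is not produced.
Itaconate is absent, so KulW is active.
With repressor KulW bound, *oxaB* is not transcribed.
So OxaB is not produced.
Required activator OxaB is absent, so *sovC* is not transcribed.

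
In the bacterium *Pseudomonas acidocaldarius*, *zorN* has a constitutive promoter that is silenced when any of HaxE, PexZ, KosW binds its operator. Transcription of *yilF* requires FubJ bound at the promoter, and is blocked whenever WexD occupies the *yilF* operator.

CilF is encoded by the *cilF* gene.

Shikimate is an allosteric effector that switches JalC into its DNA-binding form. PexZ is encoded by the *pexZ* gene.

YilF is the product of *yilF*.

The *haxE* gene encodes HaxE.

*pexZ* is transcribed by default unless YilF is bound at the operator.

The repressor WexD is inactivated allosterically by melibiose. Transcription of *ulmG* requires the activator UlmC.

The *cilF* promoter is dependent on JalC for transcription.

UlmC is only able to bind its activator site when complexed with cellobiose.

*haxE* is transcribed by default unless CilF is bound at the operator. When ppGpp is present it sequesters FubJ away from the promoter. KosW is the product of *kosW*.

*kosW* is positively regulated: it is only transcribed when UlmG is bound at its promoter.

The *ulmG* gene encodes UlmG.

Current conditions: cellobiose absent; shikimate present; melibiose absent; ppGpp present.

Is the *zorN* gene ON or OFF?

Shikimate is present, so JalC is active.
No repressor is bound and JalC is active, so *cilF* is transcribed.
So CilF is produced and active.
With repressor CilF bound, *haxE* is not transcribed.
So HaxE is not produced.
ppGpp is present, so FubJ is inactive.
Melibiose is absent, so WexD is active.
With repressor WexD bound, *yilF* is not transcribed.
So YilF is not produced.
With no repressor bound, *pexZ* is transcribed.
So PexZ is produced and active.
Cellobiose is absent, so UlmC is inactive.
Required activator UlmC is absent, so *ulmG* is not transcribed.
So UlmG is not produced.
Required activator UlmG is absent, so *kosW* is not transcribed.
So KosW is not produced.
With repressor PexZ bound, *zorN* is not transcribed.

OFF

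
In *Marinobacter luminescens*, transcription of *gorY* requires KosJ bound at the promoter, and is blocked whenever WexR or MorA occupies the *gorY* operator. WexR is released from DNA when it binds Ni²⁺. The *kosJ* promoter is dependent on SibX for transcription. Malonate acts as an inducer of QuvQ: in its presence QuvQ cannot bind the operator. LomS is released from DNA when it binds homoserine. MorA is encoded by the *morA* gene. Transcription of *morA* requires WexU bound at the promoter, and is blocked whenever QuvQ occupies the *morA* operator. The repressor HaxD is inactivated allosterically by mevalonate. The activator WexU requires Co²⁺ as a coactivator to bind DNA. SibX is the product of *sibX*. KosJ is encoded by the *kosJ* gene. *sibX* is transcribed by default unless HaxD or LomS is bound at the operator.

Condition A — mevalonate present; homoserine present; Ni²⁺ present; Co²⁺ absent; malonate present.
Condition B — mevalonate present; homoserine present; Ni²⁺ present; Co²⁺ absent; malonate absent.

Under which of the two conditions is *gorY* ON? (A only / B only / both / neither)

both

Condition A:
Mevalonate is present, so HaxD is inactive.
Homoserine is present, so LomS is inactive.
With no repressor bound, *sibX* is transcribed.
So SibX is produced and active.
No repressor is bound and SibX is active, so *kosJ* is transcribed.
So KosJ is produced and active.
Ni²⁺ is present, so WexR is inactive.
Co²⁺ is absent, so WexU is inactive.
Malonate is present, so QuvQ is inactive.
Required activator WexU is absent, so *morA* is not transcribed.
So MorA is not produced.
No repressor is bound and KosJ is active, so *gorY* is transcribed.
→ *gorY* is ON in A.
Condition B:
Mevalonate is present, so HaxD is inactive.
Homoserine is present, so LomS is inactive.
With no repressor bound, *sibX* is transcribed.
So SibX is produced and active.
No repressor is bound and SibX is active, so *kosJ* is transcribed.
So KosJ is produced and active.
Ni²⁺ is present, so WexR is inactive.
Co²⁺ is absent, so WexU is inactive.
Malonate is absent, so QuvQ is active.
With repressor QuvQ bound, *morA* is not transcribed.
So MorA is not produced.
No repressor is bound and KosJ is active, so *gorY* is transcribed.
→ *gorY* is ON in B.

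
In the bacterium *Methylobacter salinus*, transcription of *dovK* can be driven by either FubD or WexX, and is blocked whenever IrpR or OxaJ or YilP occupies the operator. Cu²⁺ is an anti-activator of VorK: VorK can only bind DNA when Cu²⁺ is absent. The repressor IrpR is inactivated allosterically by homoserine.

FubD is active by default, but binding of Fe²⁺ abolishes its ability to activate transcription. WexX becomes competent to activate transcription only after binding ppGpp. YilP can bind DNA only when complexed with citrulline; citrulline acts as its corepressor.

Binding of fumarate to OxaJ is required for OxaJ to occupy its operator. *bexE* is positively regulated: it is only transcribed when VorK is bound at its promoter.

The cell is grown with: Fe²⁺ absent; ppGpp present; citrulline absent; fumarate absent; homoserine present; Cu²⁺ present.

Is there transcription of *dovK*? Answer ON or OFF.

ON

Homoserine is present, so IrpR is inactive.
Fumarate is absent, so OxaJ is inactive.
Citrulline is absent, so YilP is inactive.
Fe²⁺ is absent, so FubD is active.
ppGpp is present, so WexX is active.
Activator FubD is present, so *dovK* is transcribed.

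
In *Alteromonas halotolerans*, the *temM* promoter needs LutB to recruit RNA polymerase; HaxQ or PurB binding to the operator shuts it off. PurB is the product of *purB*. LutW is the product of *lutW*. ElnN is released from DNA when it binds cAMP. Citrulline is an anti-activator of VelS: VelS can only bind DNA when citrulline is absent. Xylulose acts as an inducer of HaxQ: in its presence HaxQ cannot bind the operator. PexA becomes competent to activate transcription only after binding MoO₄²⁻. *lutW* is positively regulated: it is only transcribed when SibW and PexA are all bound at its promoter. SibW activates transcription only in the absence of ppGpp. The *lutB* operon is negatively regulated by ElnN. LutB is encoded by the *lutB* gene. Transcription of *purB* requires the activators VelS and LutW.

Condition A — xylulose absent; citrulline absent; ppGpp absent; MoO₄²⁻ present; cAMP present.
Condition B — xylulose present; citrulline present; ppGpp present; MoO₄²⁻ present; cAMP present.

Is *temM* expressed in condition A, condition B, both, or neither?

Condition A:
Xylulose is absent, so HaxQ is active.
Citrulline is absent, so VelS is active.
ppGpp is absent, so SibW is active.
MoO₄²⁻ is present, so PexA is active.
No repressor is bound and SibW and PexA are active, so *lutW* is transcribed.
So LutW is produced and active.
No repressor is bound and VelS and LutW are active, so *purB* is transcribed.
So PurB is produced and active.
cAMP is present, so ElnN is inactive.
With no repressor bound, *lutB* is transcribed.
So LutB is produced and active.
With repressor HaxQ bound, *temM* is not transcribed.
→ *temM* is OFF in A.
Condition B:
Xylulose is present, so HaxQ is inactive.
Citrulline is present, so VelS is inactive.
ppGpp is present, so SibW is inactive.
MoO₄²⁻ is present, so PexA is active.
Required activator SibW is absent, so *lutW* is not transcribed.
So LutW is not produced.
Required activator VelS is absent, so *purB* is not transcribed.
So PurB is not produced.
cAMP is present, so ElnN is inactive.
With no repressor bound, *lutB* is transcribed.
So LutB is produced and active.
No repressor is bound and LutB is active, so *temM* is transcribed.
→ *temM* is ON in B.

B only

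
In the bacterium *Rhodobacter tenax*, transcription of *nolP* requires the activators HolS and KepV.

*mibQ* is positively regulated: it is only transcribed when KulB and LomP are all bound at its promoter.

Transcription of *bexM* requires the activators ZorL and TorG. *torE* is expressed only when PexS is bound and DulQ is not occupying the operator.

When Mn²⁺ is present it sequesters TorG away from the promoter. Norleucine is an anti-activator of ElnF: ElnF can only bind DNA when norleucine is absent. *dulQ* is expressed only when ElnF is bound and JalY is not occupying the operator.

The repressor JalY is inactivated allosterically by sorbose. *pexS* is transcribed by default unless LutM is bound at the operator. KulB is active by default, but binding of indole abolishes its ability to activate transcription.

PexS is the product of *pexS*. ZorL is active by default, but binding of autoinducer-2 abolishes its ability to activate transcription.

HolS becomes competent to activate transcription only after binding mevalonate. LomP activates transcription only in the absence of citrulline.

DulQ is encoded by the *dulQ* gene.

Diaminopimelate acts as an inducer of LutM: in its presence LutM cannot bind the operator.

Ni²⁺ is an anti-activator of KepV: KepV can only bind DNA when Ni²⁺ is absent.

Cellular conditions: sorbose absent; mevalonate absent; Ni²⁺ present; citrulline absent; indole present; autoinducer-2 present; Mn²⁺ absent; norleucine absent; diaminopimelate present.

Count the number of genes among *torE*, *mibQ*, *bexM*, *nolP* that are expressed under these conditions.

Norleucine is absent, so ElnF is active.
Sorbose is absent, so JalY is active.
With repressor JalY bound, *dulQ* is not transcribed.
So DulQ is not produced.
Diaminopimelate is present, so LutM is inactive.
With no repressor bound, *pexS* is transcribed.
So PexS is produced and active.
No repressor is bound and PexS is active, so *torE* is transcribed.
→ *torE* is ON.
Indole is present, so KulB is inactive.
Citrulline is absent, so LomP is active.
Required activator KulB is absent, so *mibQ* is not transcribed.
→ *mibQ* is OFF.
Autoinducer-2 is present, so ZorL is inactive.
Mn²⁺ is absent, so TorG is active.
Required activator ZorL is absent, so *bexM* is not transcribed.
→ *bexM* is OFF.
Mevalonate is absent, so HolS is inactive.
Ni²⁺ is present, so KepV is inactive.
Required activator HolS is absent, so *nolP* is not transcribed.
→ *nolP* is OFF.
1 of the 4 genes is transcribed.

1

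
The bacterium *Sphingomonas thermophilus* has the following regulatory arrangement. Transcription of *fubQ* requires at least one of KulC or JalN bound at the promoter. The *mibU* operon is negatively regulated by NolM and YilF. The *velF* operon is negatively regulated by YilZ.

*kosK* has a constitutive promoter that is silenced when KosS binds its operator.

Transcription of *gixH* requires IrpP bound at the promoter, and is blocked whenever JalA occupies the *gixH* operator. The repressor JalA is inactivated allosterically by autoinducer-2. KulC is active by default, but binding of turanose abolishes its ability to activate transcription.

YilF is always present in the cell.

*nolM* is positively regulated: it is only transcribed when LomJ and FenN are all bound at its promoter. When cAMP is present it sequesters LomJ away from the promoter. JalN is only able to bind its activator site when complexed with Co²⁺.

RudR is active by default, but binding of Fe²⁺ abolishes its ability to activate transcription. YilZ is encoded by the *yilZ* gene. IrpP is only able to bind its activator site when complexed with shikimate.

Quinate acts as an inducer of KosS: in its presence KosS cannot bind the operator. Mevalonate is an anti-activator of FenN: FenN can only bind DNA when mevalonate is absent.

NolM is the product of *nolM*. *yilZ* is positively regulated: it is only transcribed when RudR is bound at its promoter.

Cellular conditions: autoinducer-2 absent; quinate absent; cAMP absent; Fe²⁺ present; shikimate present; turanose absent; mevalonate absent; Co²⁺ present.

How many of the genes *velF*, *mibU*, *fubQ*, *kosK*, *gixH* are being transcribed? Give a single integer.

Fe²⁺ is present, so RudR is inactive.
Required activator RudR is absent, so *yilZ* is not transcribed.
So YilZ is not produced.
With no repressor bound, *velF* is transcribed.
→ *velF* is ON.
cAMP is absent, so LomJ is active.
Mevalonate is absent, so FenN is active.
No repressor is bound and LomJ and FenN are active, so *nolM* is transcribed.
So NolM is produced and active.
YilF is produced constitutively and is active.
With repressor NolM bound, *mibU* is not transcribed.
→ *mibU* is OFF.
Turanose is absent, so KulC is active.
Co²⁺ is present, so JalN is active.
Activator KulC is present, so *fubQ* is transcribed.
→ *fubQ* is ON.
Quinate is absent, so KosS is active.
With repressor KosS bound, *kosK* is not transcribed.
→ *kosK* is OFF.
Autoinducer-2 is absent, so JalA is active.
Shikimate is present, so IrpP is active.
With repressor JalA bound, *gixH* is not transcribed.
→ *gixH* is OFF.
2 of the 5 genes are transcribed.

2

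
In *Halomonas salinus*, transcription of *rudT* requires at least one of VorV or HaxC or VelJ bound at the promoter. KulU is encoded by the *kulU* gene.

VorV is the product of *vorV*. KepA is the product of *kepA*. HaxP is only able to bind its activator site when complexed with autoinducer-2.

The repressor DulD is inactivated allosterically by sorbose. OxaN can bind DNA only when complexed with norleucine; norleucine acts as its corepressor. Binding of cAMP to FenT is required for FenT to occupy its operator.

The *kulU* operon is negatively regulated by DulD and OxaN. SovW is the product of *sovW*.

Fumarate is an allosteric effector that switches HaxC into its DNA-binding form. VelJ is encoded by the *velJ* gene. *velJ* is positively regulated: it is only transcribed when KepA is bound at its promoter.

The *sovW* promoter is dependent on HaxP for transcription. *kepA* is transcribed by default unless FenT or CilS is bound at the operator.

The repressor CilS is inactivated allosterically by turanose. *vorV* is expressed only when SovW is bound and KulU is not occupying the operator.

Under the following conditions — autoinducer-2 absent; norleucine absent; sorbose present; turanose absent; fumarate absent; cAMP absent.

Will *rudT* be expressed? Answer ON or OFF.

OFF

Autoinducer-2 is absent, so HaxP is inactive.
Required activator HaxP is absent, so *sovW* is not transcribed.
So SovW is not produced.
Sorbose is present, so DulD is inactive.
Norleucine is absent, so OxaN is inactive.
With no repressor bound, *kulU* is transcribed.
So KulU is produced and active.
With repressor KulU bound, *vorV* is not transcribed.
So VorV is not produced.
Fumarate is absent, so HaxC is inactive.
cAMP is absent, so FenT is inactive.
Turanose is absent, so CilS is active.
With repressor CilS bound, *kepA* is not transcribed.
So KepA is not produced.
Required activator KepA is absent, so *velJ* is not transcribed.
So VelJ is not produced.
No activator is available at the *rudT* promoter, so *rudT* is not transcribed.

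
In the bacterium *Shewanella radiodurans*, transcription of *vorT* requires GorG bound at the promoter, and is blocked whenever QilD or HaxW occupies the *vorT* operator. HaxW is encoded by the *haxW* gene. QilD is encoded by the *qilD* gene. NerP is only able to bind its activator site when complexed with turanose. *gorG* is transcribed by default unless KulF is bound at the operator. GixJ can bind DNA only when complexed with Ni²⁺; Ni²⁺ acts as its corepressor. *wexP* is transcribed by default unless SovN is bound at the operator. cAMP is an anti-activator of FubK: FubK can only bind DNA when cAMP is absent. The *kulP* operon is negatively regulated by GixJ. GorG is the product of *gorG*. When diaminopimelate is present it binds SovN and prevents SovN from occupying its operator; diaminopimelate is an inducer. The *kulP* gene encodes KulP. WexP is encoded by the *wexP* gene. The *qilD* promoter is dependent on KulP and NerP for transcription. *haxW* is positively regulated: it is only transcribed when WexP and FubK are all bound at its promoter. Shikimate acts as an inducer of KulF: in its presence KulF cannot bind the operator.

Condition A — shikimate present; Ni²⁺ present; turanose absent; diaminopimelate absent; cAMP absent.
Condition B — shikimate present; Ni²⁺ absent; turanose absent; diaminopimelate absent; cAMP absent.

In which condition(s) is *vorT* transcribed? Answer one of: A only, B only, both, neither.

Condition A:
Shikimate is present, so KulF is inactive.
With no repressor bound, *gorG* is transcribed.
So GorG is produced and active.
Ni²⁺ is present, so GixJ is active.
With repressor GixJ bound, *kulP* is not transcribed.
So KulP is not produced.
Turanose is absent, so NerP is inactive.
Required activator KulP is absent, so *qilD* is not transcribed.
So QilD is not produced.
Diaminopimelate is absent, so SovN is active.
With repressor SovN bound, *wexP* is not transcribed.
So WexP is not produced.
cAMP is absent, so FubK is active.
Required activator WexP is absent, so *haxW* is not transcribed.
So HaxW is not produced.
No repressor is bound and GorG is active, so *vorT* is transcribed.
→ *vorT* is ON in A.
Condition B:
Shikimate is present, so KulF is inactive.
With no repressor bound, *gorG* is transcribed.
So GorG is produced and active.
Ni²⁺ is absent, so GixJ is inactive.
With no repressor bound, *kulP* is transcribed.
So KulP is produced and active.
Turanose is absent, so NerP is inactive.
Required activator NerP is absent, so *qilD* is not transcribed.
So QilD is not produced.
Diaminopimelate is absent, so SovN is active.
With repressor SovN bound, *wexP* is not transcribed.
So WexP is not produced.
cAMP is absent, so FubK is active.
Required activator WexP is absent, so *haxW* is not transcribed.
So HaxW is not produced.
No repressor is bound and GorG is active, so *vorT* is transcribed.
→ *vorT* is ON in B.

both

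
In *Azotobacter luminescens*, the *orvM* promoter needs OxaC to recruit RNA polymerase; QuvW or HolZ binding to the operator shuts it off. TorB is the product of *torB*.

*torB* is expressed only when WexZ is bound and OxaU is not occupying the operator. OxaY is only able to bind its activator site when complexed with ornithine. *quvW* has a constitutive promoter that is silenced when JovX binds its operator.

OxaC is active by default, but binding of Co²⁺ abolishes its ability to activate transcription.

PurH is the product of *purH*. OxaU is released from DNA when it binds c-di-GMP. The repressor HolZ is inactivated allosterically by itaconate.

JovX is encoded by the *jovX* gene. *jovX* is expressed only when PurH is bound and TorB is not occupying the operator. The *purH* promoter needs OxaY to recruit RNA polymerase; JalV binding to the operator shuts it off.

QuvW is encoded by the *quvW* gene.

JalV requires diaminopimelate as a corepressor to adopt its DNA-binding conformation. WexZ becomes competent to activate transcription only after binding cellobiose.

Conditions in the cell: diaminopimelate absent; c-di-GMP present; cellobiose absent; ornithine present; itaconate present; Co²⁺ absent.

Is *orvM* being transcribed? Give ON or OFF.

ON

Co²⁺ is absent, so OxaC is active.
c-di-GMP is present, so OxaU is inactive.
Cellobiose is absent, so WexZ is inactive.
Required activator WexZ is absent, so *torB* is not transcribed.
So TorB is not produced.
Diaminopimelate is absent, so JalV is inactive.
Ornithine is present, so OxaY is active.
No repressor is bound and OxaY is active, so *purH* is transcribed.
So PurH is produced and active.
No repressor is bound and PurH is active, so *jovX* is transcribed.
So JovX is produced and active.
With repressor JovX bound, *quvW* is not transcribed.
So QuvW is not produced.
Itaconate is present, so HolZ is inactive.
No repressor is bound and OxaC is active, so *orvM* is transcribed.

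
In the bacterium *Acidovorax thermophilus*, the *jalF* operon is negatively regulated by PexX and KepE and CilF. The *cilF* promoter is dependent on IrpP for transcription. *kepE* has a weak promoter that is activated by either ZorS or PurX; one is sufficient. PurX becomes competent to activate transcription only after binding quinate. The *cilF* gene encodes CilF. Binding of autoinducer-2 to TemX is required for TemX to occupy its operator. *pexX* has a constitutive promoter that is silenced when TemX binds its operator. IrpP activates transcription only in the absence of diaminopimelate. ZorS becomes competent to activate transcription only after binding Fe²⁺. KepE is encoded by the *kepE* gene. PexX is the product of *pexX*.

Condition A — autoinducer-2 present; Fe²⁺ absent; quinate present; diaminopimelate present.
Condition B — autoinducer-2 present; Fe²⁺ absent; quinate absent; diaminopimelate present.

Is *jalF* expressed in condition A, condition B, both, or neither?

B only

Condition A:
Autoinducer-2 is present, so TemX is active.
With repressor TemX bound, *pexX* is not transcribed.
So PexX is not produced.
Fe²⁺ is absent, so ZorS is inactive.
Quinate is present, so PurX is active.
Activator PurX is present, so *kepE* is transcribed.
So KepE is produced and active.
Diaminopimelate is present, so IrpP is inactive.
Required activator IrpP is absent, so *cilF* is not transcribed.
So CilF is not produced.
With repressor KepE bound, *jalF* is not transcribed.
→ *jalF* is OFF in A.
Condition B:
Autoinducer-2 is present, so TemX is active.
With repressor TemX bound, *pexX* is not transcribed.
So PexX is not produced.
Fe²⁺ is absent, so ZorS is inactive.
Quinate is absent, so PurX is inactive.
No activator is available at the *kepE* promoter, so *kepE* is not transcribed.
So KepE is not produced.
Diaminopimelate is present, so IrpP is inactive.
Required activator IrpP is absent, so *cilF* is not transcribed.
So CilF is not produced.
With no repressor bound, *jalF* is transcribed.
→ *jalF* is ON in B.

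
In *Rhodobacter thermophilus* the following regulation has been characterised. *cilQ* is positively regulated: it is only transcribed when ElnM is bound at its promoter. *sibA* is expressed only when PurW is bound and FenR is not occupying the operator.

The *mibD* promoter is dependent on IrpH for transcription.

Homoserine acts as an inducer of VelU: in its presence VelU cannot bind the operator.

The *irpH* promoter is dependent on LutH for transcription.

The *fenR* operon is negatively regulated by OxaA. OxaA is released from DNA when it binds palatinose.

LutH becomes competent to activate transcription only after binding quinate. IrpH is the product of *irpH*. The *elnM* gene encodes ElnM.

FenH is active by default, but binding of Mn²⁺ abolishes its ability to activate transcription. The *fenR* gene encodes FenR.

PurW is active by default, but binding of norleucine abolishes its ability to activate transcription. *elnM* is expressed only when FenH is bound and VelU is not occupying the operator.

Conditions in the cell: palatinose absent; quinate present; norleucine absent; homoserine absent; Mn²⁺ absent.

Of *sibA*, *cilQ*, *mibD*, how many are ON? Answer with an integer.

Palatinose is absent, so OxaA is active.
With repressor OxaA bound, *fenR* is not transcribed.
So FenR is not produced.
Norleucine is absent, so PurW is active.
No repressor is bound and PurW is active, so *sibA* is transcribed.
→ *sibA* is ON.
Mn²⁺ is absent, so FenH is active.
Homoserine is absent, so VelU is active.
With repressor VelU bound, *elnM* is not transcribed.
So ElnM is not produced.
Required activator ElnM is absent, so *cilQ* is not transcribed.
→ *cilQ* is OFF.
Quinate is present, so LutH is active.
No repressor is bound and LutH is active, so *irpH* is transcribed.
So IrpH is produced and active.
No repressor is bound and IrpH is active, so *mibD* is transcribed.
→ *mibD* is ON.
2 of the 3 genes are transcribed.

2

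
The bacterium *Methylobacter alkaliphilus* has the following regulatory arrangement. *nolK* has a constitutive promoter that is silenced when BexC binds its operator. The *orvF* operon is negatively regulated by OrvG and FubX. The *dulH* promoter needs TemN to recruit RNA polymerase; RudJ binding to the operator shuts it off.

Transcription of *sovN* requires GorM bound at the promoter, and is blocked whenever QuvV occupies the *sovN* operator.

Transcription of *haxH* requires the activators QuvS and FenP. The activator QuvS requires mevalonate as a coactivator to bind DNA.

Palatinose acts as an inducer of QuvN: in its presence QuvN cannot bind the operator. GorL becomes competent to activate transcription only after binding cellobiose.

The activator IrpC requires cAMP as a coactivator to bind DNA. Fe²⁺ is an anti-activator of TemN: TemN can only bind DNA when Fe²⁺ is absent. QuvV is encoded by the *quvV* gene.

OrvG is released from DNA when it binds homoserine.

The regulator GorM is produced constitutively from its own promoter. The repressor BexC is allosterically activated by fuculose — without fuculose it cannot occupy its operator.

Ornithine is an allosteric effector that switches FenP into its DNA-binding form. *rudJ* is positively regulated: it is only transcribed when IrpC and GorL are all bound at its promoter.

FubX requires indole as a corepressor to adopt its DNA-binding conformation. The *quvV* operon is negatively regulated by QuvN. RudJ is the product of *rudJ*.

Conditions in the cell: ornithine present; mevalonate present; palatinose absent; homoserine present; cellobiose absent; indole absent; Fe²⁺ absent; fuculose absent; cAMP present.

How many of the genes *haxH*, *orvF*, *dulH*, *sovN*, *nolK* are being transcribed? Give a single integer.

Mevalonate is present, so QuvS is active.
Ornithine is present, so FenP is active.
No repressor is bound and QuvS and FenP are active, so *haxH* is transcribed.
→ *haxH* is ON.
Homoserine is present, so OrvG is inactive.
Indole is absent, so FubX is inactive.
With no repressor bound, *orvF* is transcribed.
→ *orvF* is ON.
Fe²⁺ is absent, so TemN is active.
cAMP is present, so IrpC is active.
Cellobiose is absent, so GorL is inactive.
Required activator GorL is absent, so *rudJ* is not transcribed.
So RudJ is not produced.
No repressor is bound and TemN is active, so *dulH* is transcribed.
→ *dulH* is ON.
GorM is produced constitutively and is active.
Palatinose is absent, so QuvN is active.
With repressor QuvN bound, *quvV* is not transcribed.
So QuvV is not produced.
No repressor is bound and GorM is active, so *sovN* is transcribed.
→ *sovN* is ON.
Fuculose is absent, so BexC is inactive.
With no repressor bound, *nolK* is transcribed.
→ *nolK* is ON.
5 of the 5 genes are transcribed.

5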